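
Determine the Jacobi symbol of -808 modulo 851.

Reduce the numerator: -808 ≡ 43 (mod 851), so (-808 / 851) = (43 / 851).
Both 43 ≡ 3 and 851 ≡ 3 (mod 4), so reciprocity gives (43 / 851) = -(851 / 43). Reduce: 851 ≡ 34 (mod 43). Now have -(34 / 43).
Factor out 2: 34 = 2·17. Since 43 ≡ 3 (mod 8), (2 / 43) = -1. Now have (17 / 43).
17 ≡ 1 (mod 4), so quadratic reciprocity gives (17 / 43) = (43 / 17). Reduce: 43 ≡ 9 (mod 17). Now have (9 / 17).
9 ≡ 1 (mod 4), so quadratic reciprocity gives (9 / 17) = (17 / 9). Reduce: 17 ≡ 8 (mod 9). Now have (8 / 9).
Factor out 2: 8 = 2^3. Since 9 ≡ 1 (mod 8), (2 / 9) = +1, and (2 / 9)^3 = +1. Now have (1 / 9).
(1 / 9) = 1. Collecting the sign factors: 1.

1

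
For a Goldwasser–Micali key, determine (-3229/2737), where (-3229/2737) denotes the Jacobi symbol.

1

(-3229/2737)
  = (2245/2737)    [-3229 ≡ 2245 mod 2737]
  = (2737/2245)    [QR: 2245 ≡ 1 mod 4, sign kept]
  = (492/2245)    [2737 ≡ 492 mod 2245]
  = (123/2245)    [2245 ≡ 5 mod 8 ⇒ (2/2245)^2 = +1]
  = (2245/123)    [QR: 2245 ≡ 1 mod 4, sign kept]
  = (31/123)    [2245 ≡ 31 mod 123]
  = -(123/31)    [QR: both ≡ 3 mod 4, sign flips]
  = -(30/31)    [123 ≡ 30 mod 31]
  = -(15/31)    [31 ≡ 7 mod 8 ⇒ (2/31) = +1]
  = (31/15)    [QR: both ≡ 3 mod 4, sign flips]
  = (1/15)    [31 ≡ 1 mod 15]
  = 1    [(1/15) = 1]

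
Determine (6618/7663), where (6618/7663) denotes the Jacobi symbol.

(6618/7663)
  = (3309/7663)    [7663 ≡ 7 mod 8 ⇒ (2/7663) = +1]
  = (7663/3309)    [QR: 3309 ≡ 1 mod 4, sign kept]
  = (1045/3309)    [7663 ≡ 1045 mod 3309]
  = (3309/1045)    [QR: 1045 ≡ 1 mod 4, sign kept]
  = (174/1045)    [3309 ≡ 174 mod 1045]
  = -(87/1045)    [1045 ≡ 5 mod 8 ⇒ (2/1045) = -1]
  = -(1045/87)    [QR: 1045 ≡ 1 mod 4, sign kept]
  = -(1/87)    [1045 ≡ 1 mod 87]
  = -1    [(1/87) = 1]

-1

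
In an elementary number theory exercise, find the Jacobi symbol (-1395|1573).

1

Reduce the numerator: -1395 ≡ 178 (mod 1573), so (-1395|1573) = (178|1573).
Factor out 2: 178 = 2·89. Since 1573 ≡ 5 (mod 8), (2|1573) = -1. Now have -(89|1573).
89 ≡ 1 (mod 4), so quadratic reciprocity gives (89|1573) = (1573|89). Reduce: 1573 ≡ 60 (mod 89). Now have -(60|89).
Factor out 2: 60 = 2^2·15. Since 89 ≡ 1 (mod 8), (2|89) = +1, and (2|89)^2 = +1. Now have -(15|89).
89 ≡ 1 (mod 4), so quadratic reciprocity gives (15|89) = (89|15). Reduce: 89 ≡ 14 (mod 15). Now have -(14|15).
Factor out 2: 14 = 2·7. Since 15 ≡ 7 (mod 8), (2|15) = +1. Now have -(7|15).
Both 7 ≡ 3 and 15 ≡ 3 (mod 4), so reciprocity gives (7|15) = -(15|7). Reduce: 15 ≡ 1 (mod 7). Now have (1|7).
(1|7) = 1. Collecting the sign factors: 1.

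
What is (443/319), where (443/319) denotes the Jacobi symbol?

Reduce the numerator: 443 ≡ 124 (mod 319), so (443/319) = (124/319).
Factor out 2: 124 = 2^2·31. Since 319 ≡ 7 (mod 8), (2/319) = +1, and (2/319)^2 = +1. Now have (31/319).
Both 31 ≡ 3 and 319 ≡ 3 (mod 4), so reciprocity gives (31/319) = -(319/31). Reduce: 319 ≡ 9 (mod 31). Now have -(9/31).
9 ≡ 1 (mod 4), so quadratic reciprocity gives (9/31) = (31/9). Reduce: 31 ≡ 4 (mod 9). Now have -(4/9).
Factor out 2: 4 = 2^2. Since 9 ≡ 1 (mod 8), (2/9) = +1, and (2/9)^2 = +1. Now have -(1/9).
(1/9) = 1. Collecting the sign factors: -1.

-1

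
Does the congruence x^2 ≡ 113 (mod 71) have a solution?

no

(113/71)
  = (42/71)    [113 ≡ 42 mod 71]
  = (21/71)    [71 ≡ 7 mod 8 ⇒ (2/71) = +1]
  = (71/21)    [QR: 21 ≡ 1 mod 4, sign kept]
  = (8/21)    [71 ≡ 8 mod 21]
  = -(1/21)    [21 ≡ 5 mod 8 ⇒ (2/21)^3 = -1]
  = -1    [(1/21) = 1]
The Legendre symbol is -1, so x^2 ≡ 113 (mod 71) has no solution.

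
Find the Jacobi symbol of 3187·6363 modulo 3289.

1

By multiplicativity, (3187·6363/3289) = (3187/3289)·(6363/3289).
First factor (3187/3289):
(3187/3289)
  = (3289/3187)    [QR: 3289 ≡ 1 mod 4, sign kept]
  = (102/3187)    [3289 ≡ 102 mod 3187]
  = -(51/3187)    [3187 ≡ 3 mod 8 ⇒ (2/3187) = -1]
  = (3187/51)    [QR: both ≡ 3 mod 4, sign flips]
  = (25/51)    [3187 ≡ 25 mod 51]
  = (51/25)    [QR: 25 ≡ 1 mod 4, sign kept]
  = (1/25)    [51 ≡ 1 mod 25]
  = 1    [(1/25) = 1]
Second factor (6363/3289):
(6363/3289)
  = (3074/3289)    [6363 ≡ 3074 mod 3289]
  = (1537/3289)    [3289 ≡ 1 mod 8 ⇒ (2/3289) = +1]
  = (3289/1537)    [QR: 1537 ≡ 1 mod 4, sign kept]
  = (215/1537)    [3289 ≡ 215 mod 1537]
  = (1537/215)    [QR: 1537 ≡ 1 mod 4, sign kept]
  = (32/215)    [1537 ≡ 32 mod 215]
  = (1/215)    [215 ≡ 7 mod 8 ⇒ (2/215)^5 = +1]
  = 1    [(1/215) = 1]
Product: (1)·(1) = 1.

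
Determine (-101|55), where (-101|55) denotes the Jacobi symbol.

1

(-101|55)
  = -(101|55)    [55 ≡ 3 mod 4 ⇒ (-1|55) = -1]
  = -(46|55)    [101 ≡ 46 mod 55]
  = -(23|55)    [55 ≡ 7 mod 8 ⇒ (2|55) = +1]
  = (55|23)    [QR: both ≡ 3 mod 4, sign flips]
  = (9|23)    [55 ≡ 9 mod 23]
  = (23|9)    [QR: 9 ≡ 1 mod 4, sign kept]
  = (5|9)    [23 ≡ 5 mod 9]
  = (9|5)    [QR: 5 ≡ 1 mod 4, sign kept]
  = (4|5)    [9 ≡ 4 mod 5]
  = (1|5)    [5 ≡ 5 mod 8 ⇒ (2|5)^2 = +1]
  = 1    [(1|5) = 1]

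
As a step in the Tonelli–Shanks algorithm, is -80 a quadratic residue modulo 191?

no

Reduce the numerator: -80 ≡ 111 (mod 191), so (-80|191) = (111|191).
Both 111 ≡ 3 and 191 ≡ 3 (mod 4), so reciprocity gives (111|191) = -(191|111). Reduce: 191 ≡ 80 (mod 111). Now have -(80|111).
Factor out 2: 80 = 2^4·5. Since 111 ≡ 7 (mod 8), (2|111) = +1, and (2|111)^4 = +1. Now have -(5|111).
5 ≡ 1 (mod 4), so quadratic reciprocity gives (5|111) = (111|5). Reduce: 111 ≡ 1 (mod 5). Now have -(1|5).
(1|5) = 1. Collecting the sign factors: -1.
The Legendre symbol is -1, so x^2 ≡ -80 (mod 191) has no solution.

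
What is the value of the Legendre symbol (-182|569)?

Reduce the numerator: -182 ≡ 387 (mod 569), so (-182|569) = (387|569).
569 ≡ 1 (mod 4), so quadratic reciprocity gives (387|569) = (569|387). Reduce: 569 ≡ 182 (mod 387). Now have (182|387).
Factor out 2: 182 = 2·91. Since 387 ≡ 3 (mod 8), (2|387) = -1. Now have -(91|387).
Both 91 ≡ 3 and 387 ≡ 3 (mod 4), so reciprocity gives (91|387) = -(387|91). Reduce: 387 ≡ 23 (mod 91). Now have (23|91).
Both 23 ≡ 3 and 91 ≡ 3 (mod 4), so reciprocity gives (23|91) = -(91|23). Reduce: 91 ≡ 22 (mod 23). Now have -(22|23).
Factor out 2: 22 = 2·11. Since 23 ≡ 7 (mod 8), (2|23) = +1. Now have -(11|23).
Both 11 ≡ 3 and 23 ≡ 3 (mod 4), so reciprocity gives (11|23) = -(23|11). Reduce: 23 ≡ 1 (mod 11). Now have (1|11).
(1|11) = 1. Collecting the sign factors: 1.

1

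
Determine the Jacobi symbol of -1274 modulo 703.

-1

Pull out -1: (-1274 / 703) = (-1 / 703)·(1274 / 703). Since 703 ≡ 3 (mod 4), (-1 / 703) = -1. Now have -(1274 / 703).
Reduce the numerator: 1274 ≡ 571 (mod 703), so (1274 / 703) = (571 / 703).
Both 571 ≡ 3 and 703 ≡ 3 (mod 4), so reciprocity gives (571 / 703) = -(703 / 571). Reduce: 703 ≡ 132 (mod 571). Now have (132 / 571).
Factor out 2: 132 = 2^2·33. Since 571 ≡ 3 (mod 8), (2 / 571) = -1, and (2 / 571)^2 = +1. Now have (33 / 571).
33 ≡ 1 (mod 4), so quadratic reciprocity gives (33 / 571) = (571 / 33). Reduce: 571 ≡ 10 (mod 33). Now have (10 / 33).
Factor out 2: 10 = 2·5. Since 33 ≡ 1 (mod 8), (2 / 33) = +1. Now have (5 / 33).
5 ≡ 1 (mod 4), so quadratic reciprocity gives (5 / 33) = (33 / 5). Reduce: 33 ≡ 3 (mod 5). Now have (3 / 5).
5 ≡ 1 (mod 4), so quadratic reciprocity gives (3 / 5) = (5 / 3). Reduce: 5 ≡ 2 (mod 3). Now have (2 / 3).
Factor out 2: 2 = 2. Since 3 ≡ 3 (mod 8), (2 / 3) = -1. Now have -(1 / 3).
(1 / 3) = 1. Collecting the sign factors: -1.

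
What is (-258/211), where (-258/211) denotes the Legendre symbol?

-1

(-258/211)
  = -(258/211)    [211 ≡ 3 mod 4 ⇒ (-1/211) = -1]
  = -(47/211)    [258 ≡ 47 mod 211]
  = (211/47)    [QR: both ≡ 3 mod 4, sign flips]
  = (23/47)    [211 ≡ 23 mod 47]
  = -(47/23)    [QR: both ≡ 3 mod 4, sign flips]
  = -(1/23)    [47 ≡ 1 mod 23]
  = -1    [(1/23) = 1]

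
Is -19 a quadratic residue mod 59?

no

Pull out -1: (-19|59) = (-1|59)·(19|59). Since 59 ≡ 3 (mod 4), (-1|59) = -1. Now have -(19|59).
Both 19 ≡ 3 and 59 ≡ 3 (mod 4), so reciprocity gives (19|59) = -(59|19). Reduce: 59 ≡ 2 (mod 19). Now have (2|19).
Factor out 2: 2 = 2. Since 19 ≡ 3 (mod 8), (2|19) = -1. Now have -(1|19).
(1|19) = 1. Collecting the sign factors: -1.
(-19|59) = -1, and 59 is prime, so -19 is not a quadratic residue mod 59.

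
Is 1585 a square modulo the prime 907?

no

Reduce the numerator: 1585 ≡ 678 (mod 907), so (1585/907) = (678/907).
Factor out 2: 678 = 2·339. Since 907 ≡ 3 (mod 8), (2/907) = -1. Now have -(339/907).
Both 339 ≡ 3 and 907 ≡ 3 (mod 4), so reciprocity gives (339/907) = -(907/339). Reduce: 907 ≡ 229 (mod 339). Now have (229/339).
229 ≡ 1 (mod 4), so quadratic reciprocity gives (229/339) = (339/229). Reduce: 339 ≡ 110 (mod 229). Now have (110/229).
Factor out 2: 110 = 2·55. Since 229 ≡ 5 (mod 8), (2/229) = -1. Now have -(55/229).
229 ≡ 1 (mod 4), so quadratic reciprocity gives (55/229) = (229/55). Reduce: 229 ≡ 9 (mod 55). Now have -(9/55).
9 ≡ 1 (mod 4), so quadratic reciprocity gives (9/55) = (55/9). Reduce: 55 ≡ 1 (mod 9). Now have -(1/9).
(1/9) = 1. Collecting the sign factors: -1.
(1585/907) = -1, and 907 is prime, so 1585 is not a quadratic residue mod 907.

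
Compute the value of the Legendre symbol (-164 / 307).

(-164 / 307)
  = -(164 / 307)    [307 ≡ 3 mod 4 ⇒ (-1 / 307) = -1]
  = -(41 / 307)    [307 ≡ 3 mod 8 ⇒ (2 / 307)^2 = +1]
  = -(307 / 41)    [QR: 41 ≡ 1 mod 4, sign kept]
  = -(20 / 41)    [307 ≡ 20 mod 41]
  = -(5 / 41)    [41 ≡ 1 mod 8 ⇒ (2 / 41)^2 = +1]
  = -(41 / 5)    [QR: 5 ≡ 1 mod 4, sign kept]
  = -(1 / 5)    [41 ≡ 1 mod 5]
  = -1    [(1 / 5) = 1]

-1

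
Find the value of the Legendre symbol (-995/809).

(-995/809)
  = (995/809)    [809 ≡ 1 mod 4 ⇒ (-1/809) = +1]
  = (186/809)    [995 ≡ 186 mod 809]
  = (93/809)    [809 ≡ 1 mod 8 ⇒ (2/809) = +1]
  = (809/93)    [QR: 93 ≡ 1 mod 4, sign kept]
  = (65/93)    [809 ≡ 65 mod 93]
  = (93/65)    [QR: 65 ≡ 1 mod 4, sign kept]
  = (28/65)    [93 ≡ 28 mod 65]
  = (7/65)    [65 ≡ 1 mod 8 ⇒ (2/65)^2 = +1]
  = (65/7)    [QR: 65 ≡ 1 mod 4, sign kept]
  = (2/7)    [65 ≡ 2 mod 7]
  = (1/7)    [7 ≡ 7 mod 8 ⇒ (2/7) = +1]
  = 1    [(1/7) = 1]

1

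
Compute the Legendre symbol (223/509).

509 ≡ 1 (mod 4), so quadratic reciprocity gives (223/509) = (509/223). Reduce: 509 ≡ 63 (mod 223). Now have (63/223).
Both 63 ≡ 3 and 223 ≡ 3 (mod 4), so reciprocity gives (63/223) = -(223/63). Reduce: 223 ≡ 34 (mod 63). Now have -(34/63).
Factor out 2: 34 = 2·17. Since 63 ≡ 7 (mod 8), (2/63) = +1. Now have -(17/63).
17 ≡ 1 (mod 4), so quadratic reciprocity gives (17/63) = (63/17). Reduce: 63 ≡ 12 (mod 17). Now have -(12/17).
Factor out 2: 12 = 2^2·3. Since 17 ≡ 1 (mod 8), (2/17) = +1, and (2/17)^2 = +1. Now have -(3/17).
17 ≡ 1 (mod 4), so quadratic reciprocity gives (3/17) = (17/3). Reduce: 17 ≡ 2 (mod 3). Now have -(2/3).
Factor out 2: 2 = 2. Since 3 ≡ 3 (mod 8), (2/3) = -1. Now have (1/3).
(1/3) = 1. Collecting the sign factors: 1.

1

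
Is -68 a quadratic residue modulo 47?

no

(-68/47)
  = -(68/47)    [47 ≡ 3 mod 4 ⇒ (-1/47) = -1]
  = -(21/47)    [68 ≡ 21 mod 47]
  = -(47/21)    [QR: 21 ≡ 1 mod 4, sign kept]
  = -(5/21)    [47 ≡ 5 mod 21]
  = -(21/5)    [QR: 5 ≡ 1 mod 4, sign kept]
  = -(1/5)    [21 ≡ 1 mod 5]
  = -1    [(1/5) = 1]
The Legendre symbol is -1, so x^2 ≡ -68 (mod 47) has no solution.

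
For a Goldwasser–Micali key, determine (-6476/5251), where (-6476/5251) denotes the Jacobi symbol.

-1

(-6476/5251)
  = (4026/5251)    [-6476 ≡ 4026 mod 5251]
  = -(2013/5251)    [5251 ≡ 3 mod 8 ⇒ (2/5251) = -1]
  = -(5251/2013)    [QR: 2013 ≡ 1 mod 4, sign kept]
  = -(1225/2013)    [5251 ≡ 1225 mod 2013]
  = -(2013/1225)    [QR: 1225 ≡ 1 mod 4, sign kept]
  = -(788/1225)    [2013 ≡ 788 mod 1225]
  = -(197/1225)    [1225 ≡ 1 mod 8 ⇒ (2/1225)^2 = +1]
  = -(1225/197)    [QR: 197 ≡ 1 mod 4, sign kept]
  = -(43/197)    [1225 ≡ 43 mod 197]
  = -(197/43)    [QR: 197 ≡ 1 mod 4, sign kept]
  = -(25/43)    [197 ≡ 25 mod 43]
  = -(43/25)    [QR: 25 ≡ 1 mod 4, sign kept]
  = -(18/25)    [43 ≡ 18 mod 25]
  = -(9/25)    [25 ≡ 1 mod 8 ⇒ (2/25) = +1]
  = -(25/9)    [QR: 9 ≡ 1 mod 4, sign kept]
  = -(7/9)    [25 ≡ 7 mod 9]
  = -(9/7)    [QR: 9 ≡ 1 mod 4, sign kept]
  = -(2/7)    [9 ≡ 2 mod 7]
  = -(1/7)    [7 ≡ 7 mod 8 ⇒ (2/7) = +1]
  = -1    [(1/7) = 1]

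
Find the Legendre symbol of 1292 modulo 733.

1

Reduce the numerator: 1292 ≡ 559 (mod 733), so (1292/733) = (559/733).
733 ≡ 1 (mod 4), so quadratic reciprocity gives (559/733) = (733/559). Reduce: 733 ≡ 174 (mod 559). Now have (174/559).
Factor out 2: 174 = 2·87. Since 559 ≡ 7 (mod 8), (2/559) = +1. Now have (87/559).
Both 87 ≡ 3 and 559 ≡ 3 (mod 4), so reciprocity gives (87/559) = -(559/87). Reduce: 559 ≡ 37 (mod 87). Now have -(37/87).
37 ≡ 1 (mod 4), so quadratic reciprocity gives (37/87) = (87/37). Reduce: 87 ≡ 13 (mod 37). Now have -(13/37).
13 ≡ 1 (mod 4), so quadratic reciprocity gives (13/37) = (37/13). Reduce: 37 ≡ 11 (mod 13). Now have -(11/13).
13 ≡ 1 (mod 4), so quadratic reciprocity gives (11/13) = (13/11). Reduce: 13 ≡ 2 (mod 11). Now have -(2/11).
Factor out 2: 2 = 2. Since 11 ≡ 3 (mod 8), (2/11) = -1. Now have (1/11).
(1/11) = 1. Collecting the sign factors: 1.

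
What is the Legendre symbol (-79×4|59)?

-1

By multiplicativity, (-79·4|59) = (-79|59)·(4|59).
First factor (-79|59):
Pull out -1: (-79|59) = (-1|59)·(79|59). Since 59 ≡ 3 (mod 4), (-1|59) = -1. Now have -(79|59).
Reduce the numerator: 79 ≡ 20 (mod 59), so (79|59) = (20|59).
Factor out 2: 20 = 2^2·5. Since 59 ≡ 3 (mod 8), (2|59) = -1, and (2|59)^2 = +1. Now have -(5|59).
5 ≡ 1 (mod 4), so quadratic reciprocity gives (5|59) = (59|5). Reduce: 59 ≡ 4 (mod 5). Now have -(4|5).
Factor out 2: 4 = 2^2. Since 5 ≡ 5 (mod 8), (2|5) = -1, and (2|5)^2 = +1. Now have -(1|5).
(1|5) = 1. Collecting the sign factors: -1.
Second factor (4|59):
Factor out 2: 4 = 2^2. Since 59 ≡ 3 (mod 8), (2|59) = -1, and (2|59)^2 = +1. Now have (1|59).
(1|59) = 1. Collecting the sign factors: 1.
Product: (-1)·(1) = -1.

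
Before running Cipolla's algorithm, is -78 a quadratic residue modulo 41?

yes

Reduce the numerator: -78 ≡ 4 (mod 41), so (-78/41) = (4/41).
Factor out 2: 4 = 2^2. Since 41 ≡ 1 (mod 8), (2/41) = +1, and (2/41)^2 = +1. Now have (1/41).
(1/41) = 1. Collecting the sign factors: 1.
(-78/41) = 1, and 41 is prime, so -78 is a quadratic residue mod 41.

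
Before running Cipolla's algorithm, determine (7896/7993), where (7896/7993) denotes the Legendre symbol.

(7896/7993)
  = (987/7993)    [7993 ≡ 1 mod 8 ⇒ (2/7993)^3 = +1]
  = (7993/987)    [QR: 7993 ≡ 1 mod 4, sign kept]
  = (97/987)    [7993 ≡ 97 mod 987]
  = (987/97)    [QR: 97 ≡ 1 mod 4, sign kept]
  = (17/97)    [987 ≡ 17 mod 97]
  = (97/17)    [QR: 17 ≡ 1 mod 4, sign kept]
  = (12/17)    [97 ≡ 12 mod 17]
  = (3/17)    [17 ≡ 1 mod 8 ⇒ (2/17)^2 = +1]
  = (17/3)    [QR: 17 ≡ 1 mod 4, sign kept]
  = (2/3)    [17 ≡ 2 mod 3]
  = -(1/3)    [3 ≡ 3 mod 8 ⇒ (2/3) = -1]
  = -1    [(1/3) = 1]

-1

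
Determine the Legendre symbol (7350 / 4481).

Reduce the numerator: 7350 ≡ 2869 (mod 4481), so (7350 / 4481) = (2869 / 4481).
2869 ≡ 1 (mod 4), so quadratic reciprocity gives (2869 / 4481) = (4481 / 2869). Reduce: 4481 ≡ 1612 (mod 2869). Now have (1612 / 2869).
Factor out 2: 1612 = 2^2·403. Since 2869 ≡ 5 (mod 8), (2 / 2869) = -1, and (2 / 2869)^2 = +1. Now have (403 / 2869).
2869 ≡ 1 (mod 4), so quadratic reciprocity gives (403 / 2869) = (2869 / 403). Reduce: 2869 ≡ 48 (mod 403). Now have (48 / 403).
Factor out 2: 48 = 2^4·3. Since 403 ≡ 3 (mod 8), (2 / 403) = -1, and (2 / 403)^4 = +1. Now have (3 / 403).
Both 3 ≡ 3 and 403 ≡ 3 (mod 4), so reciprocity gives (3 / 403) = -(403 / 3). Reduce: 403 ≡ 1 (mod 3). Now have -(1 / 3).
(1 / 3) = 1. Collecting the sign factors: -1.

-1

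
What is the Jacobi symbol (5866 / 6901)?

1

Factor out 2: 5866 = 2·2933. Since 6901 ≡ 5 (mod 8), (2 / 6901) = -1. Now have -(2933 / 6901).
2933 ≡ 1 (mod 4), so quadratic reciprocity gives (2933 / 6901) = (6901 / 2933). Reduce: 6901 ≡ 1035 (mod 2933). Now have -(1035 / 2933).
2933 ≡ 1 (mod 4), so quadratic reciprocity gives (1035 / 2933) = (2933 / 1035). Reduce: 2933 ≡ 863 (mod 1035). Now have -(863 / 1035).
Both 863 ≡ 3 and 1035 ≡ 3 (mod 4), so reciprocity gives (863 / 1035) = -(1035 / 863). Reduce: 1035 ≡ 172 (mod 863). Now have (172 / 863).
Factor out 2: 172 = 2^2·43. Since 863 ≡ 7 (mod 8), (2 / 863) = +1, and (2 / 863)^2 = +1. Now have (43 / 863).
Both 43 ≡ 3 and 863 ≡ 3 (mod 4), so reciprocity gives (43 / 863) = -(863 / 43). Reduce: 863 ≡ 3 (mod 43). Now have -(3 / 43).
Both 3 ≡ 3 and 43 ≡ 3 (mod 4), so reciprocity gives (3 / 43) = -(43 / 3). Reduce: 43 ≡ 1 (mod 3). Now have (1 / 3).
(1 / 3) = 1. Collecting the sign factors: 1.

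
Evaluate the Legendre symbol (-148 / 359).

-1

Reduce the numerator: -148 ≡ 211 (mod 359), so (-148 / 359) = (211 / 359).
Both 211 ≡ 3 and 359 ≡ 3 (mod 4), so reciprocity gives (211 / 359) = -(359 / 211). Reduce: 359 ≡ 148 (mod 211). Now have -(148 / 211).
Factor out 2: 148 = 2^2·37. Since 211 ≡ 3 (mod 8), (2 / 211) = -1, and (2 / 211)^2 = +1. Now have -(37 / 211).
37 ≡ 1 (mod 4), so quadratic reciprocity gives (37 / 211) = (211 / 37). Reduce: 211 ≡ 26 (mod 37). Now have -(26 / 37).
Factor out 2: 26 = 2·13. Since 37 ≡ 5 (mod 8), (2 / 37) = -1. Now have (13 / 37).
13 ≡ 1 (mod 4), so quadratic reciprocity gives (13 / 37) = (37 / 13). Reduce: 37 ≡ 11 (mod 13). Now have (11 / 13).
13 ≡ 1 (mod 4), so quadratic reciprocity gives (11 / 13) = (13 / 11). Reduce: 13 ≡ 2 (mod 11). Now have (2 / 11).
Factor out 2: 2 = 2. Since 11 ≡ 3 (mod 8), (2 / 11) = -1. Now have -(1 / 11).
(1 / 11) = 1. Collecting the sign factors: -1.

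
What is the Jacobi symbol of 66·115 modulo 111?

By multiplicativity, (66·115|111) = (66|111)·(115|111).
First factor (66|111):
(66|111)
  = (33|111)    [111 ≡ 7 mod 8 ⇒ (2|111) = +1]
  = (111|33)    [QR: 33 ≡ 1 mod 4, sign kept]
  = (12|33)    [111 ≡ 12 mod 33]
  = (3|33)    [33 ≡ 1 mod 8 ⇒ (2|33)^2 = +1]
  = (33|3)    [QR: 33 ≡ 1 mod 4, sign kept]
  = (0|3)    [33 ≡ 0 mod 3]
  = 0    [numerator 0, gcd > 1]
Second factor (115|111):
(115|111)
  = (4|111)    [115 ≡ 4 mod 111]
  = (1|111)    [111 ≡ 7 mod 8 ⇒ (2|111)^2 = +1]
  = 1    [(1|111) = 1]
Product: (0)·(1) = 0.

0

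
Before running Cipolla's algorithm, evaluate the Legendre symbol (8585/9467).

1

8585 ≡ 1 (mod 4), so quadratic reciprocity gives (8585/9467) = (9467/8585). Reduce: 9467 ≡ 882 (mod 8585). Now have (882/8585).
Factor out 2: 882 = 2·441. Since 8585 ≡ 1 (mod 8), (2/8585) = +1. Now have (441/8585).
441 ≡ 1 (mod 4), so quadratic reciprocity gives (441/8585) = (8585/441). Reduce: 8585 ≡ 206 (mod 441). Now have (206/441).
Factor out 2: 206 = 2·103. Since 441 ≡ 1 (mod 8), (2/441) = +1. Now have (103/441).
441 ≡ 1 (mod 4), so quadratic reciprocity gives (103/441) = (441/103). Reduce: 441 ≡ 29 (mod 103). Now have (29/103).
29 ≡ 1 (mod 4), so quadratic reciprocity gives (29/103) = (103/29). Reduce: 103 ≡ 16 (mod 29). Now have (16/29).
Factor out 2: 16 = 2^4. Since 29 ≡ 5 (mod 8), (2/29) = -1, and (2/29)^4 = +1. Now have (1/29).
(1/29) = 1. Collecting the sign factors: 1.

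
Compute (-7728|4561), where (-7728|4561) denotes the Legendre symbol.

(-7728|4561)
  = (1394|4561)    [-7728 ≡ 1394 mod 4561]
  = (697|4561)    [4561 ≡ 1 mod 8 ⇒ (2|4561) = +1]
  = (4561|697)    [QR: 697 ≡ 1 mod 4, sign kept]
  = (379|697)    [4561 ≡ 379 mod 697]
  = (697|379)    [QR: 697 ≡ 1 mod 4, sign kept]
  = (318|379)    [697 ≡ 318 mod 379]
  = -(159|379)    [379 ≡ 3 mod 8 ⇒ (2|379) = -1]
  = (379|159)    [QR: both ≡ 3 mod 4, sign flips]
  = (61|159)    [379 ≡ 61 mod 159]
  = (159|61)    [QR: 61 ≡ 1 mod 4, sign kept]
  = (37|61)    [159 ≡ 37 mod 61]
  = (61|37)    [QR: 37 ≡ 1 mod 4, sign kept]
  = (24|37)    [61 ≡ 24 mod 37]
  = -(3|37)    [37 ≡ 5 mod 8 ⇒ (2|37)^3 = -1]
  = -(37|3)    [QR: 37 ≡ 1 mod 4, sign kept]
  = -(1|3)    [37 ≡ 1 mod 3]
  = -1    [(1|3) = 1]

-1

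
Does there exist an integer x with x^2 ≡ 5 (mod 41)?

yes

(5|41)
  = (41|5)    [QR: 5 ≡ 1 mod 4, sign kept]
  = (1|5)    [41 ≡ 1 mod 5]
  = 1    [(1|5) = 1]
The Legendre symbol is 1, so x^2 ≡ 5 (mod 41) has solution.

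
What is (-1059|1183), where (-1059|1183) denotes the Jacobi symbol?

-1

(-1059|1183)
  = -(1059|1183)    [1183 ≡ 3 mod 4 ⇒ (-1|1183) = -1]
  = (1183|1059)    [QR: both ≡ 3 mod 4, sign flips]
  = (124|1059)    [1183 ≡ 124 mod 1059]
  = (31|1059)    [1059 ≡ 3 mod 8 ⇒ (2|1059)^2 = +1]
  = -(1059|31)    [QR: both ≡ 3 mod 4, sign flips]
  = -(5|31)    [1059 ≡ 5 mod 31]
  = -(31|5)    [QR: 5 ≡ 1 mod 4, sign kept]
  = -(1|5)    [31 ≡ 1 mod 5]
  = -1    [(1|5) = 1]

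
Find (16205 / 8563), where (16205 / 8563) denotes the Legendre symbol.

(16205 / 8563)
  = (7642 / 8563)    [16205 ≡ 7642 mod 8563]
  = -(3821 / 8563)    [8563 ≡ 3 mod 8 ⇒ (2 / 8563) = -1]
  = -(8563 / 3821)    [QR: 3821 ≡ 1 mod 4, sign kept]
  = -(921 / 3821)    [8563 ≡ 921 mod 3821]
  = -(3821 / 921)    [QR: 921 ≡ 1 mod 4, sign kept]
  = -(137 / 921)    [3821 ≡ 137 mod 921]
  = -(921 / 137)    [QR: 137 ≡ 1 mod 4, sign kept]
  = -(99 / 137)    [921 ≡ 99 mod 137]
  = -(137 / 99)    [QR: 137 ≡ 1 mod 4, sign kept]
  = -(38 / 99)    [137 ≡ 38 mod 99]
  = (19 / 99)    [99 ≡ 3 mod 8 ⇒ (2 / 99) = -1]
  = -(99 / 19)    [QR: both ≡ 3 mod 4, sign flips]
  = -(4 / 19)    [99 ≡ 4 mod 19]
  = -(1 / 19)    [19 ≡ 3 mod 8 ⇒ (2 / 19)^2 = +1]
  = -1    [(1 / 19) = 1]

-1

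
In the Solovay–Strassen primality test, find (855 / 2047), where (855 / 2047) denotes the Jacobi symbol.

-1

(855 / 2047)
  = -(2047 / 855)    [QR: both ≡ 3 mod 4, sign flips]
  = -(337 / 855)    [2047 ≡ 337 mod 855]
  = -(855 / 337)    [QR: 337 ≡ 1 mod 4, sign kept]
  = -(181 / 337)    [855 ≡ 181 mod 337]
  = -(337 / 181)    [QR: 181 ≡ 1 mod 4, sign kept]
  = -(156 / 181)    [337 ≡ 156 mod 181]
  = -(39 / 181)    [181 ≡ 5 mod 8 ⇒ (2 / 181)^2 = +1]
  = -(181 / 39)    [QR: 181 ≡ 1 mod 4, sign kept]
  = -(25 / 39)    [181 ≡ 25 mod 39]
  = -(39 / 25)    [QR: 25 ≡ 1 mod 4, sign kept]
  = -(14 / 25)    [39 ≡ 14 mod 25]
  = -(7 / 25)    [25 ≡ 1 mod 8 ⇒ (2 / 25) = +1]
  = -(25 / 7)    [QR: 25 ≡ 1 mod 4, sign kept]
  = -(4 / 7)    [25 ≡ 4 mod 7]
  = -(1 / 7)    [7 ≡ 7 mod 8 ⇒ (2 / 7)^2 = +1]
  = -1    [(1 / 7) = 1]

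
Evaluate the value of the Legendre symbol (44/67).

(44/67)
  = (11/67)    [67 ≡ 3 mod 8 ⇒ (2/67)^2 = +1]
  = -(67/11)    [QR: both ≡ 3 mod 4, sign flips]
  = -(1/11)    [67 ≡ 1 mod 11]
  = -1    [(1/11) = 1]

-1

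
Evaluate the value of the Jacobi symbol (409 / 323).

(409 / 323)
  = (86 / 323)    [409 ≡ 86 mod 323]
  = -(43 / 323)    [323 ≡ 3 mod 8 ⇒ (2 / 323) = -1]
  = (323 / 43)    [QR: both ≡ 3 mod 4, sign flips]
  = (22 / 43)    [323 ≡ 22 mod 43]
  = -(11 / 43)    [43 ≡ 3 mod 8 ⇒ (2 / 43) = -1]
  = (43 / 11)    [QR: both ≡ 3 mod 4, sign flips]
  = (10 / 11)    [43 ≡ 10 mod 11]
  = -(5 / 11)    [11 ≡ 3 mod 8 ⇒ (2 / 11) = -1]
  = -(11 / 5)    [QR: 5 ≡ 1 mod 4, sign kept]
  = -(1 / 5)    [11 ≡ 1 mod 5]
  = -1    [(1 / 5) = 1]

-1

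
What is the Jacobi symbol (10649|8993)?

0

(10649|8993)
  = (1656|8993)    [10649 ≡ 1656 mod 8993]
  = (207|8993)    [8993 ≡ 1 mod 8 ⇒ (2|8993)^3 = +1]
  = (8993|207)    [QR: 8993 ≡ 1 mod 4, sign kept]
  = (92|207)    [8993 ≡ 92 mod 207]
  = (23|207)    [207 ≡ 7 mod 8 ⇒ (2|207)^2 = +1]
  = -(207|23)    [QR: both ≡ 3 mod 4, sign flips]
  = -(0|23)    [207 ≡ 0 mod 23]
  = 0    [numerator 0, gcd > 1]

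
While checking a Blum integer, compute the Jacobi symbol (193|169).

(193|169)
  = (24|169)    [193 ≡ 24 mod 169]
  = (3|169)    [169 ≡ 1 mod 8 ⇒ (2|169)^3 = +1]
  = (169|3)    [QR: 169 ≡ 1 mod 4, sign kept]
  = (1|3)    [169 ≡ 1 mod 3]
  = 1    [(1|3) = 1]

1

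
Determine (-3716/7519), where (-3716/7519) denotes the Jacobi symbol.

Reduce the numerator: -3716 ≡ 3803 (mod 7519), so (-3716/7519) = (3803/7519).
Both 3803 ≡ 3 and 7519 ≡ 3 (mod 4), so reciprocity gives (3803/7519) = -(7519/3803). Reduce: 7519 ≡ 3716 (mod 3803). Now have -(3716/3803).
Factor out 2: 3716 = 2^2·929. Since 3803 ≡ 3 (mod 8), (2/3803) = -1, and (2/3803)^2 = +1. Now have -(929/3803).
929 ≡ 1 (mod 4), so quadratic reciprocity gives (929/3803) = (3803/929). Reduce: 3803 ≡ 87 (mod 929). Now have -(87/929).
929 ≡ 1 (mod 4), so quadratic reciprocity gives (87/929) = (929/87). Reduce: 929 ≡ 59 (mod 87). Now have -(59/87).
Both 59 ≡ 3 and 87 ≡ 3 (mod 4), so reciprocity gives (59/87) = -(87/59). Reduce: 87 ≡ 28 (mod 59). Now have (28/59).
Factor out 2: 28 = 2^2·7. Since 59 ≡ 3 (mod 8), (2/59) = -1, and (2/59)^2 = +1. Now have (7/59).
Both 7 ≡ 3 and 59 ≡ 3 (mod 4), so reciprocity gives (7/59) = -(59/7). Reduce: 59 ≡ 3 (mod 7). Now have -(3/7).
Both 3 ≡ 3 and 7 ≡ 3 (mod 4), so reciprocity gives (3/7) = -(7/3). Reduce: 7 ≡ 1 (mod 3). Now have (1/3).
(1/3) = 1. Collecting the sign factors: 1.

1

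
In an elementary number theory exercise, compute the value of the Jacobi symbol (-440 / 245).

Reduce the numerator: -440 ≡ 50 (mod 245), so (-440 / 245) = (50 / 245).
Factor out 2: 50 = 2·25. Since 245 ≡ 5 (mod 8), (2 / 245) = -1. Now have -(25 / 245).
25 ≡ 1 (mod 4), so quadratic reciprocity gives (25 / 245) = (245 / 25). Reduce: 245 ≡ 20 (mod 25). Now have -(20 / 25).
Factor out 2: 20 = 2^2·5. Since 25 ≡ 1 (mod 8), (2 / 25) = +1, and (2 / 25)^2 = +1. Now have -(5 / 25).
5 ≡ 1 (mod 4), so quadratic reciprocity gives (5 / 25) = (25 / 5). Reduce: 25 ≡ 0 (mod 5). Now have -(0 / 5).
The numerator is now 0 with denominator 5 > 1: the symbol is 0.

0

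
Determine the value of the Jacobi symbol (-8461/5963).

1

Reduce the numerator: -8461 ≡ 3465 (mod 5963), so (-8461/5963) = (3465/5963).
3465 ≡ 1 (mod 4), so quadratic reciprocity gives (3465/5963) = (5963/3465). Reduce: 5963 ≡ 2498 (mod 3465). Now have (2498/3465).
Factor out 2: 2498 = 2·1249. Since 3465 ≡ 1 (mod 8), (2/3465) = +1. Now have (1249/3465).
1249 ≡ 1 (mod 4), so quadratic reciprocity gives (1249/3465) = (3465/1249). Reduce: 3465 ≡ 967 (mod 1249). Now have (967/1249).
1249 ≡ 1 (mod 4), so quadratic reciprocity gives (967/1249) = (1249/967). Reduce: 1249 ≡ 282 (mod 967). Now have (282/967).
Factor out 2: 282 = 2·141. Since 967 ≡ 7 (mod 8), (2/967) = +1. Now have (141/967).
141 ≡ 1 (mod 4), so quadratic reciprocity gives (141/967) = (967/141). Reduce: 967 ≡ 121 (mod 141). Now have (121/141).
121 ≡ 1 (mod 4), so quadratic reciprocity gives (121/141) = (141/121). Reduce: 141 ≡ 20 (mod 121). Now have (20/121).
Factor out 2: 20 = 2^2·5. Since 121 ≡ 1 (mod 8), (2/121) = +1, and (2/121)^2 = +1. Now have (5/121).
5 ≡ 1 (mod 4), so quadratic reciprocity gives (5/121) = (121/5). Reduce: 121 ≡ 1 (mod 5). Now have (1/5).
(1/5) = 1. Collecting the sign factors: 1.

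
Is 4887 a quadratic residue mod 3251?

no

Reduce the numerator: 4887 ≡ 1636 (mod 3251), so (4887/3251) = (1636/3251).
Factor out 2: 1636 = 2^2·409. Since 3251 ≡ 3 (mod 8), (2/3251) = -1, and (2/3251)^2 = +1. Now have (409/3251).
409 ≡ 1 (mod 4), so quadratic reciprocity gives (409/3251) = (3251/409). Reduce: 3251 ≡ 388 (mod 409). Now have (388/409).
Factor out 2: 388 = 2^2·97. Since 409 ≡ 1 (mod 8), (2/409) = +1, and (2/409)^2 = +1. Now have (97/409).
97 ≡ 1 (mod 4), so quadratic reciprocity gives (97/409) = (409/97). Reduce: 409 ≡ 21 (mod 97). Now have (21/97).
21 ≡ 1 (mod 4), so quadratic reciprocity gives (21/97) = (97/21). Reduce: 97 ≡ 13 (mod 21). Now have (13/21).
13 ≡ 1 (mod 4), so quadratic reciprocity gives (13/21) = (21/13). Reduce: 21 ≡ 8 (mod 13). Now have (8/13).
Factor out 2: 8 = 2^3. Since 13 ≡ 5 (mod 8), (2/13) = -1, and (2/13)^3 = -1. Now have -(1/13).
(1/13) = 1. Collecting the sign factors: -1.
The Legendre symbol is -1, so x^2 ≡ 4887 (mod 3251) has no solution.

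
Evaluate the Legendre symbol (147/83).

1

Reduce the numerator: 147 ≡ 64 (mod 83), so (147/83) = (64/83).
Factor out 2: 64 = 2^6. Since 83 ≡ 3 (mod 8), (2/83) = -1, and (2/83)^6 = +1. Now have (1/83).
(1/83) = 1. Collecting the sign factors: 1.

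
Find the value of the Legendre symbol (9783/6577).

(9783/6577)
  = (3206/6577)    [9783 ≡ 3206 mod 6577]
  = (1603/6577)    [6577 ≡ 1 mod 8 ⇒ (2/6577) = +1]
  = (6577/1603)    [QR: 6577 ≡ 1 mod 4, sign kept]
  = (165/1603)    [6577 ≡ 165 mod 1603]
  = (1603/165)    [QR: 165 ≡ 1 mod 4, sign kept]
  = (118/165)    [1603 ≡ 118 mod 165]
  = -(59/165)    [165 ≡ 5 mod 8 ⇒ (2/165) = -1]
  = -(165/59)    [QR: 165 ≡ 1 mod 4, sign kept]
  = -(47/59)    [165 ≡ 47 mod 59]
  = (59/47)    [QR: both ≡ 3 mod 4, sign flips]
  = (12/47)    [59 ≡ 12 mod 47]
  = (3/47)    [47 ≡ 7 mod 8 ⇒ (2/47)^2 = +1]
  = -(47/3)    [QR: both ≡ 3 mod 4, sign flips]
  = -(2/3)    [47 ≡ 2 mod 3]
  = (1/3)    [3 ≡ 3 mod 8 ⇒ (2/3) = -1]
  = 1    [(1/3) = 1]

1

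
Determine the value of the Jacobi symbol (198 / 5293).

1

(198 / 5293)
  = -(99 / 5293)    [5293 ≡ 5 mod 8 ⇒ (2 / 5293) = -1]
  = -(5293 / 99)    [QR: 5293 ≡ 1 mod 4, sign kept]
  = -(46 / 99)    [5293 ≡ 46 mod 99]
  = (23 / 99)    [99 ≡ 3 mod 8 ⇒ (2 / 99) = -1]
  = -(99 / 23)    [QR: both ≡ 3 mod 4, sign flips]
  = -(7 / 23)    [99 ≡ 7 mod 23]
  = (23 / 7)    [QR: both ≡ 3 mod 4, sign flips]
  = (2 / 7)    [23 ≡ 2 mod 7]
  = (1 / 7)    [7 ≡ 7 mod 8 ⇒ (2 / 7) = +1]
  = 1    [(1 / 7) = 1]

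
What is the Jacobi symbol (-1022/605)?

-1

Pull out -1: (-1022/605) = (-1/605)·(1022/605). Since 605 ≡ 1 (mod 4), (-1/605) = +1. Now have (1022/605).
Reduce the numerator: 1022 ≡ 417 (mod 605), so (1022/605) = (417/605).
417 ≡ 1 (mod 4), so quadratic reciprocity gives (417/605) = (605/417). Reduce: 605 ≡ 188 (mod 417). Now have (188/417).
Factor out 2: 188 = 2^2·47. Since 417 ≡ 1 (mod 8), (2/417) = +1, and (2/417)^2 = +1. Now have (47/417).
417 ≡ 1 (mod 4), so quadratic reciprocity gives (47/417) = (417/47). Reduce: 417 ≡ 41 (mod 47). Now have (41/47).
41 ≡ 1 (mod 4), so quadratic reciprocity gives (41/47) = (47/41). Reduce: 47 ≡ 6 (mod 41). Now have (6/41).
Factor out 2: 6 = 2·3. Since 41 ≡ 1 (mod 8), (2/41) = +1. Now have (3/41).
41 ≡ 1 (mod 4), so quadratic reciprocity gives (3/41) = (41/3). Reduce: 41 ≡ 2 (mod 3). Now have (2/3).
Factor out 2: 2 = 2. Since 3 ≡ 3 (mod 8), (2/3) = -1. Now have -(1/3).
(1/3) = 1. Collecting the sign factors: -1.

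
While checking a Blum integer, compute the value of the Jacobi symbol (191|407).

Both 191 ≡ 3 and 407 ≡ 3 (mod 4), so reciprocity gives (191|407) = -(407|191). Reduce: 407 ≡ 25 (mod 191). Now have -(25|191).
25 ≡ 1 (mod 4), so quadratic reciprocity gives (25|191) = (191|25). Reduce: 191 ≡ 16 (mod 25). Now have -(16|25).
Factor out 2: 16 = 2^4. Since 25 ≡ 1 (mod 8), (2|25) = +1, and (2|25)^4 = +1. Now have -(1|25).
(1|25) = 1. Collecting the sign factors: -1.

-1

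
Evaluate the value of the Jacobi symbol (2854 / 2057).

(2854 / 2057)
  = (797 / 2057)    [2854 ≡ 797 mod 2057]
  = (2057 / 797)    [QR: 797 ≡ 1 mod 4, sign kept]
  = (463 / 797)    [2057 ≡ 463 mod 797]
  = (797 / 463)    [QR: 797 ≡ 1 mod 4, sign kept]
  = (334 / 463)    [797 ≡ 334 mod 463]
  = (167 / 463)    [463 ≡ 7 mod 8 ⇒ (2 / 463) = +1]
  = -(463 / 167)    [QR: both ≡ 3 mod 4, sign flips]
  = -(129 / 167)    [463 ≡ 129 mod 167]
  = -(167 / 129)    [QR: 129 ≡ 1 mod 4, sign kept]
  = -(38 / 129)    [167 ≡ 38 mod 129]
  = -(19 / 129)    [129 ≡ 1 mod 8 ⇒ (2 / 129) = +1]
  = -(129 / 19)    [QR: 129 ≡ 1 mod 4, sign kept]
  = -(15 / 19)    [129 ≡ 15 mod 19]
  = (19 / 15)    [QR: both ≡ 3 mod 4, sign flips]
  = (4 / 15)    [19 ≡ 4 mod 15]
  = (1 / 15)    [15 ≡ 7 mod 8 ⇒ (2 / 15)^2 = +1]
  = 1    [(1 / 15) = 1]

1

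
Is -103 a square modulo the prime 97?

(-103/97)
  = (91/97)    [-103 ≡ 91 mod 97]
  = (97/91)    [QR: 97 ≡ 1 mod 4, sign kept]
  = (6/91)    [97 ≡ 6 mod 91]
  = -(3/91)    [91 ≡ 3 mod 8 ⇒ (2/91) = -1]
  = (91/3)    [QR: both ≡ 3 mod 4, sign flips]
  = (1/3)    [91 ≡ 1 mod 3]
  = 1    [(1/3) = 1]
The Legendre symbol is 1, so x^2 ≡ -103 (mod 97) has solution.

yes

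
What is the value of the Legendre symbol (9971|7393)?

(9971|7393)
  = (2578|7393)    [9971 ≡ 2578 mod 7393]
  = (1289|7393)    [7393 ≡ 1 mod 8 ⇒ (2|7393) = +1]
  = (7393|1289)    [QR: 1289 ≡ 1 mod 4, sign kept]
  = (948|1289)    [7393 ≡ 948 mod 1289]
  = (237|1289)    [1289 ≡ 1 mod 8 ⇒ (2|1289)^2 = +1]
  = (1289|237)    [QR: 237 ≡ 1 mod 4, sign kept]
  = (104|237)    [1289 ≡ 104 mod 237]
  = -(13|237)    [237 ≡ 5 mod 8 ⇒ (2|237)^3 = -1]
  = -(237|13)    [QR: 13 ≡ 1 mod 4, sign kept]
  = -(3|13)    [237 ≡ 3 mod 13]
  = -(13|3)    [QR: 13 ≡ 1 mod 4, sign kept]
  = -(1|3)    [13 ≡ 1 mod 3]
  = -1    [(1|3) = 1]

-1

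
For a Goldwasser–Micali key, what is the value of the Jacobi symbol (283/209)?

-1

Reduce the numerator: 283 ≡ 74 (mod 209), so (283/209) = (74/209).
Factor out 2: 74 = 2·37. Since 209 ≡ 1 (mod 8), (2/209) = +1. Now have (37/209).
37 ≡ 1 (mod 4), so quadratic reciprocity gives (37/209) = (209/37). Reduce: 209 ≡ 24 (mod 37). Now have (24/37).
Factor out 2: 24 = 2^3·3. Since 37 ≡ 5 (mod 8), (2/37) = -1, and (2/37)^3 = -1. Now have -(3/37).
37 ≡ 1 (mod 4), so quadratic reciprocity gives (3/37) = (37/3). Reduce: 37 ≡ 1 (mod 3). Now have -(1/3).
(1/3) = 1. Collecting the sign factors: -1.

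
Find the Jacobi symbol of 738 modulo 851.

Factor out 2: 738 = 2·369. Since 851 ≡ 3 (mod 8), (2|851) = -1. Now have -(369|851).
369 ≡ 1 (mod 4), so quadratic reciprocity gives (369|851) = (851|369). Reduce: 851 ≡ 113 (mod 369). Now have -(113|369).
113 ≡ 1 (mod 4), so quadratic reciprocity gives (113|369) = (369|113). Reduce: 369 ≡ 30 (mod 113). Now have -(30|113).
Factor out 2: 30 = 2·15. Since 113 ≡ 1 (mod 8), (2|113) = +1. Now have -(15|113).
113 ≡ 1 (mod 4), so quadratic reciprocity gives (15|113) = (113|15). Reduce: 113 ≡ 8 (mod 15). Now have -(8|15).
Factor out 2: 8 = 2^3. Since 15 ≡ 7 (mod 8), (2|15) = +1, and (2|15)^3 = +1. Now have -(1|15).
(1|15) = 1. Collecting the sign factors: -1.

-1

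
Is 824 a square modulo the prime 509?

no

Reduce the numerator: 824 ≡ 315 (mod 509), so (824/509) = (315/509).
509 ≡ 1 (mod 4), so quadratic reciprocity gives (315/509) = (509/315). Reduce: 509 ≡ 194 (mod 315). Now have (194/315).
Factor out 2: 194 = 2·97. Since 315 ≡ 3 (mod 8), (2/315) = -1. Now have -(97/315).
97 ≡ 1 (mod 4), so quadratic reciprocity gives (97/315) = (315/97). Reduce: 315 ≡ 24 (mod 97). Now have -(24/97).
Factor out 2: 24 = 2^3·3. Since 97 ≡ 1 (mod 8), (2/97) = +1, and (2/97)^3 = +1. Now have -(3/97).
97 ≡ 1 (mod 4), so quadratic reciprocity gives (3/97) = (97/3). Reduce: 97 ≡ 1 (mod 3). Now have -(1/3).
(1/3) = 1. Collecting the sign factors: -1.
The Legendre symbol is -1, so x^2 ≡ 824 (mod 509) has no solution.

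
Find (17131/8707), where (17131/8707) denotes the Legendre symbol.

-1

(17131/8707)
  = (8424/8707)    [17131 ≡ 8424 mod 8707]
  = -(1053/8707)    [8707 ≡ 3 mod 8 ⇒ (2/8707)^3 = -1]
  = -(8707/1053)    [QR: 1053 ≡ 1 mod 4, sign kept]
  = -(283/1053)    [8707 ≡ 283 mod 1053]
  = -(1053/283)    [QR: 1053 ≡ 1 mod 4, sign kept]
  = -(204/283)    [1053 ≡ 204 mod 283]
  = -(51/283)    [283 ≡ 3 mod 8 ⇒ (2/283)^2 = +1]
  = (283/51)    [QR: both ≡ 3 mod 4, sign flips]
  = (28/51)    [283 ≡ 28 mod 51]
  = (7/51)    [51 ≡ 3 mod 8 ⇒ (2/51)^2 = +1]
  = -(51/7)    [QR: both ≡ 3 mod 4, sign flips]
  = -(2/7)    [51 ≡ 2 mod 7]
  = -(1/7)    [7 ≡ 7 mod 8 ⇒ (2/7) = +1]
  = -1    [(1/7) = 1]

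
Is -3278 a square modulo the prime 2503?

no

Reduce the numerator: -3278 ≡ 1728 (mod 2503), so (-3278|2503) = (1728|2503).
Factor out 2: 1728 = 2^6·27. Since 2503 ≡ 7 (mod 8), (2|2503) = +1, and (2|2503)^6 = +1. Now have (27|2503).
Both 27 ≡ 3 and 2503 ≡ 3 (mod 4), so reciprocity gives (27|2503) = -(2503|27). Reduce: 2503 ≡ 19 (mod 27). Now have -(19|27).
Both 19 ≡ 3 and 27 ≡ 3 (mod 4), so reciprocity gives (19|27) = -(27|19). Reduce: 27 ≡ 8 (mod 19). Now have (8|19).
Factor out 2: 8 = 2^3. Since 19 ≡ 3 (mod 8), (2|19) = -1, and (2|19)^3 = -1. Now have -(1|19).
(1|19) = 1. Collecting the sign factors: -1.
The Legendre symbol is -1, so x^2 ≡ -3278 (mod 2503) has no solution.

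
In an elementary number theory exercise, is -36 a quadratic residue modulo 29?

yes

(-36/29)
  = (22/29)    [-36 ≡ 22 mod 29]
  = -(11/29)    [29 ≡ 5 mod 8 ⇒ (2/29) = -1]
  = -(29/11)    [QR: 29 ≡ 1 mod 4, sign kept]
  = -(7/11)    [29 ≡ 7 mod 11]
  = (11/7)    [QR: both ≡ 3 mod 4, sign flips]
  = (4/7)    [11 ≡ 4 mod 7]
  = (1/7)    [7 ≡ 7 mod 8 ⇒ (2/7)^2 = +1]
  = 1    [(1/7) = 1]
The Legendre symbol is 1, so x^2 ≡ -36 (mod 29) has solution.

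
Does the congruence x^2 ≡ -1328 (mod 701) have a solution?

Pull out -1: (-1328/701) = (-1/701)·(1328/701). Since 701 ≡ 1 (mod 4), (-1/701) = +1. Now have (1328/701).
Reduce the numerator: 1328 ≡ 627 (mod 701), so (1328/701) = (627/701).
701 ≡ 1 (mod 4), so quadratic reciprocity gives (627/701) = (701/627). Reduce: 701 ≡ 74 (mod 627). Now have (74/627).
Factor out 2: 74 = 2·37. Since 627 ≡ 3 (mod 8), (2/627) = -1. Now have -(37/627).
37 ≡ 1 (mod 4), so quadratic reciprocity gives (37/627) = (627/37). Reduce: 627 ≡ 35 (mod 37). Now have -(35/37).
37 ≡ 1 (mod 4), so quadratic reciprocity gives (35/37) = (37/35). Reduce: 37 ≡ 2 (mod 35). Now have -(2/35).
Factor out 2: 2 = 2. Since 35 ≡ 3 (mod 8), (2/35) = -1. Now have (1/35).
(1/35) = 1. Collecting the sign factors: 1.
The Legendre symbol is 1, so x^2 ≡ -1328 (mod 701) has solution.

yes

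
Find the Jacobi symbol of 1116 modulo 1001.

1

Reduce the numerator: 1116 ≡ 115 (mod 1001), so (1116|1001) = (115|1001).
1001 ≡ 1 (mod 4), so quadratic reciprocity gives (115|1001) = (1001|115). Reduce: 1001 ≡ 81 (mod 115). Now have (81|115).
81 ≡ 1 (mod 4), so quadratic reciprocity gives (81|115) = (115|81). Reduce: 115 ≡ 34 (mod 81). Now have (34|81).
Factor out 2: 34 = 2·17. Since 81 ≡ 1 (mod 8), (2|81) = +1. Now have (17|81).
17 ≡ 1 (mod 4), so quadratic reciprocity gives (17|81) = (81|17). Reduce: 81 ≡ 13 (mod 17). Now have (13|17).
13 ≡ 1 (mod 4), so quadratic reciprocity gives (13|17) = (17|13). Reduce: 17 ≡ 4 (mod 13). Now have (4|13).
Factor out 2: 4 = 2^2. Since 13 ≡ 5 (mod 8), (2|13) = -1, and (2|13)^2 = +1. Now have (1|13).
(1|13) = 1. Collecting the sign factors: 1.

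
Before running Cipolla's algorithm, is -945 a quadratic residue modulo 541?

yes

Pull out -1: (-945/541) = (-1/541)·(945/541). Since 541 ≡ 1 (mod 4), (-1/541) = +1. Now have (945/541).
Reduce the numerator: 945 ≡ 404 (mod 541), so (945/541) = (404/541).
Factor out 2: 404 = 2^2·101. Since 541 ≡ 5 (mod 8), (2/541) = -1, and (2/541)^2 = +1. Now have (101/541).
101 ≡ 1 (mod 4), so quadratic reciprocity gives (101/541) = (541/101). Reduce: 541 ≡ 36 (mod 101). Now have (36/101).
Factor out 2: 36 = 2^2·9. Since 101 ≡ 5 (mod 8), (2/101) = -1, and (2/101)^2 = +1. Now have (9/101).
9 ≡ 1 (mod 4), so quadratic reciprocity gives (9/101) = (101/9). Reduce: 101 ≡ 2 (mod 9). Now have (2/9).
Factor out 2: 2 = 2. Since 9 ≡ 1 (mod 8), (2/9) = +1. Now have (1/9).
(1/9) = 1. Collecting the sign factors: 1.
The Legendre symbol is 1, so x^2 ≡ -945 (mod 541) has solution.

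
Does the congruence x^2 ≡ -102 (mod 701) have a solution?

yes

(-102/701)
  = (599/701)    [-102 ≡ 599 mod 701]
  = (701/599)    [QR: 701 ≡ 1 mod 4, sign kept]
  = (102/599)    [701 ≡ 102 mod 599]
  = (51/599)    [599 ≡ 7 mod 8 ⇒ (2/599) = +1]
  = -(599/51)    [QR: both ≡ 3 mod 4, sign flips]
  = -(38/51)    [599 ≡ 38 mod 51]
  = (19/51)    [51 ≡ 3 mod 8 ⇒ (2/51) = -1]
  = -(51/19)    [QR: both ≡ 3 mod 4, sign flips]
  = -(13/19)    [51 ≡ 13 mod 19]
  = -(19/13)    [QR: 13 ≡ 1 mod 4, sign kept]
  = -(6/13)    [19 ≡ 6 mod 13]
  = (3/13)    [13 ≡ 5 mod 8 ⇒ (2/13) = -1]
  = (13/3)    [QR: 13 ≡ 1 mod 4, sign kept]
  = (1/3)    [13 ≡ 1 mod 3]
  = 1    [(1/3) = 1]
The Legendre symbol is 1, so x^2 ≡ -102 (mod 701) has solution.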